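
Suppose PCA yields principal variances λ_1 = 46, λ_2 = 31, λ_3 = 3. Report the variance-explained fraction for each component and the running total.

Step 1 — total variance = trace(Sigma) = Σ λ_i = 46 + 31 + 3 = 80.

Step 2 — fraction explained by component i = λ_i / Σ λ:
  PC1: 46/80 = 0.575
  PC2: 31/80 = 0.3875
  PC3: 3/80 = 0.0375

Step 3 — cumulative fraction after k components = (λ_1 + ... + λ_k) / Σ λ:
  k = 1: 46/80 = 0.575
  k = 2: (46 + 31)/80 = 77/80 = 0.9625
  k = 3: (46 + 31 + 3)/80 = 80/80 = 1

Summary (fraction, with percent):

explained: PC1 0.575 (57.5%), PC2 0.3875 (38.75%), PC3 0.0375 (3.75%);  cumulative: 0.575, 0.9625, 1


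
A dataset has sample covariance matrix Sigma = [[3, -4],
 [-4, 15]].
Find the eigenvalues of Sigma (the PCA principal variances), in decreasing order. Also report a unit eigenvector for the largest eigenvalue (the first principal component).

Step 1 — characteristic polynomial of 2×2 Sigma:
  det(Sigma - λI) = λ² - trace · λ + det = 0.
  trace = 3 + 15 = 18, det = 3·15 - (-4)² = 29.
Step 2 — discriminant:
  Δ = trace² - 4·det = 324 - 116 = 208.
Step 3 — eigenvalues:
  λ = (trace ± √Δ)/2 = (18 ± 14.4222)/2,
  λ_1 = 16.2111,  λ_2 = 1.7889.

Step 4 — unit eigenvector for λ_1: solve (Sigma - λ_1 I)v = 0. First row:
  (3 - 16.2111)·v_x + (-4)·v_y = 0, i.e. (-13.2111)·v_x + (-4)·v_y = 0,
  so v ∝ (b, λ_1 - a) = (-4, 13.2111); multiply by -1 so the first entry is positive: u = (4, -13.2111).
  ||u|| = √((4)² + (-13.2111)²) = √(190.5332) ≈ 13.8034,
  v_1 = u/||u|| ≈ (0.2898, -0.9571) (||v_1|| = 1).

λ_1 = 16.2111,  λ_2 = 1.7889;  v_1 ≈ (0.2898, -0.9571)


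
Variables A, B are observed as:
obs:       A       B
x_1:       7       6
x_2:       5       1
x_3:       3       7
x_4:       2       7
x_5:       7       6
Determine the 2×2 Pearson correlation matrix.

Step 1 — column means:
  mean(A) = (7 + 5 + 3 + 2 + 7) / 5 = 24/5 = 4.8
  mean(B) = (6 + 1 + 7 + 7 + 6) / 5 = 27/5 = 5.4

Step 2 — sample variances and covariances s[i,j] = (1/(n-1)) · Σ_k (x_{k,i} - mean_i) · (x_{k,j} - mean_j), with n-1 = 4:
  s[A,A] = ((2.2)·(2.2) + (0.2)·(0.2) + (-1.8)·(-1.8) + (-2.8)·(-2.8) + (2.2)·(2.2)) / 4 = 20.8/4 = 5.2
  s[A,B] = ((2.2)·(0.6) + (0.2)·(-4.4) + (-1.8)·(1.6) + (-2.8)·(1.6) + (2.2)·(0.6)) / 4 = -5.6/4 = -1.4
  s[B,B] = ((0.6)·(0.6) + (-4.4)·(-4.4) + (1.6)·(1.6) + (1.6)·(1.6) + (0.6)·(0.6)) / 4 = 25.2/4 = 6.3
  Sample standard deviations s_i = √(s[i,i]):
  s(A) = √(5.2) = 2.2804
  s(B) = √(6.3) = 2.51

Step 3 — r_{ij} = s_{ij} / (s_i · s_j):
  r[A,A] = 1 (diagonal).
  r[A,B] = -1.4 / (2.2804 · 2.51) = -1.4 / 5.7236 = -0.2446
  r[B,B] = 1 (diagonal).

R is symmetric with unit diagonal. Assembling:

R = [[1, -0.2446],
 [-0.2446, 1]]


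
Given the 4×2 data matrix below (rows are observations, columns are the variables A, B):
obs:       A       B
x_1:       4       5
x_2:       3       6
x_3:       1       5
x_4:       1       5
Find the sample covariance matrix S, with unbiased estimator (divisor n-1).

Step 1 — column means:
  mean(A) = (4 + 3 + 1 + 1) / 4 = 9/4 = 2.25
  mean(B) = (5 + 6 + 5 + 5) / 4 = 21/4 = 5.25

Step 2 — sample covariance S[i,j] = (1/(n-1)) · Σ_k (x_{k,i} - mean_i) · (x_{k,j} - mean_j), with n-1 = 3.
  S[A,A] = ((1.75)·(1.75) + (0.75)·(0.75) + (-1.25)·(-1.25) + (-1.25)·(-1.25)) / 3 = 6.75/3 = 2.25
  S[A,B] = ((1.75)·(-0.25) + (0.75)·(0.75) + (-1.25)·(-0.25) + (-1.25)·(-0.25)) / 3 = 0.75/3 = 0.25
  S[B,B] = ((-0.25)·(-0.25) + (0.75)·(0.75) + (-0.25)·(-0.25) + (-0.25)·(-0.25)) / 3 = 0.75/3 = 0.25

S is symmetric (S[j,i] = S[i,j]). Assembling:

S = [[2.25, 0.25],
 [0.25, 0.25]]


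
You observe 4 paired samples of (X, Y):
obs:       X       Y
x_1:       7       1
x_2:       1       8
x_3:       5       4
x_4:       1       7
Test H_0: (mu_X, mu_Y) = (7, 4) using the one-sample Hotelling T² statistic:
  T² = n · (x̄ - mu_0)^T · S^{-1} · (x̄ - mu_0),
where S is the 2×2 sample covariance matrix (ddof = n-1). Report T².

Step 1 — sample mean vector:
  mean(X) = (7 + 1 + 5 + 1) / 4 = 14/4 = 3.5
  mean(Y) = (1 + 8 + 4 + 7) / 4 = 20/4 = 5
  x̄ = (3.5, 5),  deviation x̄ - mu_0 = (3.5, 5) - (7, 4) = (-3.5, 1).

Step 2 — sample covariance matrix, S[i,j] = (1/(n-1)) · Σ_k (x_{k,i} - mean_i) · (x_{k,j} - mean_j), divisor n-1 = 3:
  S[X,X] = ((3.5)·(3.5) + (-2.5)·(-2.5) + (1.5)·(1.5) + (-2.5)·(-2.5)) / 3 = 27/3 = 9
  S[X,Y] = ((3.5)·(-4) + (-2.5)·(3) + (1.5)·(-1) + (-2.5)·(2)) / 3 = -28/3 = -9.3333
  S[Y,Y] = ((-4)·(-4) + (3)·(3) + (-1)·(-1) + (2)·(2)) / 3 = 30/3 = 10
  S = [[9, -9.3333],
 [-9.3333, 10]].

Step 3 — invert S. det(S) = 9·10 - (-9.3333)² = 2.8889.
  S^{-1} = (1/det) · [[d, -b], [-b, a]] = [[3.4615, 3.2308],
 [3.2308, 3.1154]].

Step 4 — quadratic form (x̄ - mu_0)^T · S^{-1} · (x̄ - mu_0):
  S^{-1} · (x̄ - mu_0) = (-8.8846, -8.1923),
  (x̄ - mu_0)^T · [...] = (-3.5)·(-8.8846) + (1)·(-8.1923) = 22.9038.

Step 5 — scale by n: T² = 4 · 22.9038 = 91.6154.

T² ≈ 91.6154


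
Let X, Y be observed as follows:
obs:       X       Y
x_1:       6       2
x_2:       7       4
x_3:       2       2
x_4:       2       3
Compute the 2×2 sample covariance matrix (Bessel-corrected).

Step 1 — column means:
  mean(X) = (6 + 7 + 2 + 2) / 4 = 17/4 = 4.25
  mean(Y) = (2 + 4 + 2 + 3) / 4 = 11/4 = 2.75

Step 2 — sample covariance S[i,j] = (1/(n-1)) · Σ_k (x_{k,i} - mean_i) · (x_{k,j} - mean_j), with n-1 = 3.
  S[X,X] = ((1.75)·(1.75) + (2.75)·(2.75) + (-2.25)·(-2.25) + (-2.25)·(-2.25)) / 3 = 20.75/3 = 6.9167
  S[X,Y] = ((1.75)·(-0.75) + (2.75)·(1.25) + (-2.25)·(-0.75) + (-2.25)·(0.25)) / 3 = 3.25/3 = 1.0833
  S[Y,Y] = ((-0.75)·(-0.75) + (1.25)·(1.25) + (-0.75)·(-0.75) + (0.25)·(0.25)) / 3 = 2.75/3 = 0.9167

S is symmetric (S[j,i] = S[i,j]). Assembling:

S = [[6.9167, 1.0833],
 [1.0833, 0.9167]]


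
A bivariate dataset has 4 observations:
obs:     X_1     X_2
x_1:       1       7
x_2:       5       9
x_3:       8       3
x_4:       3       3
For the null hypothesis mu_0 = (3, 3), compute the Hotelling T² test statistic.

Step 1 — sample mean vector:
  mean(X_1) = (1 + 5 + 8 + 3) / 4 = 17/4 = 4.25
  mean(X_2) = (7 + 9 + 3 + 3) / 4 = 22/4 = 5.5
  x̄ = (4.25, 5.5),  deviation x̄ - mu_0 = (4.25, 5.5) - (3, 3) = (1.25, 2.5).

Step 2 — sample covariance matrix, S[i,j] = (1/(n-1)) · Σ_k (x_{k,i} - mean_i) · (x_{k,j} - mean_j), divisor n-1 = 3:
  S[X_1,X_1] = ((-3.25)·(-3.25) + (0.75)·(0.75) + (3.75)·(3.75) + (-1.25)·(-1.25)) / 3 = 26.75/3 = 8.9167
  S[X_1,X_2] = ((-3.25)·(1.5) + (0.75)·(3.5) + (3.75)·(-2.5) + (-1.25)·(-2.5)) / 3 = -8.5/3 = -2.8333
  S[X_2,X_2] = ((1.5)·(1.5) + (3.5)·(3.5) + (-2.5)·(-2.5) + (-2.5)·(-2.5)) / 3 = 27/3 = 9
  S = [[8.9167, -2.8333],
 [-2.8333, 9]].

Step 3 — invert S. det(S) = 8.9167·9 - (-2.8333)² = 72.2222.
  S^{-1} = (1/det) · [[d, -b], [-b, a]] = [[0.1246, 0.0392],
 [0.0392, 0.1235]].

Step 4 — quadratic form (x̄ - mu_0)^T · S^{-1} · (x̄ - mu_0):
  S^{-1} · (x̄ - mu_0) = (0.2538, 0.3577),
  (x̄ - mu_0)^T · [...] = (1.25)·(0.2538) + (2.5)·(0.3577) = 1.2115.

Step 5 — scale by n: T² = 4 · 1.2115 = 4.8462.

T² ≈ 4.8462


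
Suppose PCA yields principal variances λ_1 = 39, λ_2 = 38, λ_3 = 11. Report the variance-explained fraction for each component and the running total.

Step 1 — total variance = trace(Sigma) = Σ λ_i = 39 + 38 + 11 = 88.

Step 2 — fraction explained by component i = λ_i / Σ λ:
  PC1: 39/88 = 0.4432
  PC2: 38/88 = 0.4318
  PC3: 11/88 = 0.125

Step 3 — cumulative fraction after k components = (λ_1 + ... + λ_k) / Σ λ:
  k = 1: 39/88 = 0.4432
  k = 2: (39 + 38)/88 = 77/88 = 0.875
  k = 3: (39 + 38 + 11)/88 = 88/88 = 1

Summary (fraction, with percent):

explained: PC1 0.4432 (44.32%), PC2 0.4318 (43.18%), PC3 0.125 (12.5%);  cumulative: 0.4432, 0.875, 1


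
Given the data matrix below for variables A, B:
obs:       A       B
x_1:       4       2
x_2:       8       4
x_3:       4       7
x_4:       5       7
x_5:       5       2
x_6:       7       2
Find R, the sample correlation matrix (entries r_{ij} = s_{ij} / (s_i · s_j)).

Step 1 — column means:
  mean(A) = (4 + 8 + 4 + 5 + 5 + 7) / 6 = 33/6 = 5.5
  mean(B) = (2 + 4 + 7 + 7 + 2 + 2) / 6 = 24/6 = 4

Step 2 — sample variances and covariances s[i,j] = (1/(n-1)) · Σ_k (x_{k,i} - mean_i) · (x_{k,j} - mean_j), with n-1 = 5:
  s[A,A] = ((-1.5)·(-1.5) + (2.5)·(2.5) + (-1.5)·(-1.5) + (-0.5)·(-0.5) + (-0.5)·(-0.5) + (1.5)·(1.5)) / 5 = 13.5/5 = 2.7
  s[A,B] = ((-1.5)·(-2) + (2.5)·(0) + (-1.5)·(3) + (-0.5)·(3) + (-0.5)·(-2) + (1.5)·(-2)) / 5 = -5/5 = -1
  s[B,B] = ((-2)·(-2) + (0)·(0) + (3)·(3) + (3)·(3) + (-2)·(-2) + (-2)·(-2)) / 5 = 30/5 = 6
  Sample standard deviations s_i = √(s[i,i]):
  s(A) = √(2.7) = 1.6432
  s(B) = √(6) = 2.4495

Step 3 — r_{ij} = s_{ij} / (s_i · s_j):
  r[A,A] = 1 (diagonal).
  r[A,B] = -1 / (1.6432 · 2.4495) = -1 / 4.0249 = -0.2485
  r[B,B] = 1 (diagonal).

R is symmetric with unit diagonal. Assembling:

R = [[1, -0.2485],
 [-0.2485, 1]]


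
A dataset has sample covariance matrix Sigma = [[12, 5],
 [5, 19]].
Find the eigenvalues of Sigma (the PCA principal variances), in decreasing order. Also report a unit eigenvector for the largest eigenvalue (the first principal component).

Step 1 — characteristic polynomial of 2×2 Sigma:
  det(Sigma - λI) = λ² - trace · λ + det = 0.
  trace = 12 + 19 = 31, det = 12·19 - (5)² = 203.
Step 2 — discriminant:
  Δ = trace² - 4·det = 961 - 812 = 149.
Step 3 — eigenvalues:
  λ = (trace ± √Δ)/2 = (31 ± 12.2066)/2,
  λ_1 = 21.6033,  λ_2 = 9.3967.

Step 4 — unit eigenvector for λ_1: solve (Sigma - λ_1 I)v = 0. First row:
  (12 - 21.6033)·v_x + (5)·v_y = 0, i.e. (-9.6033)·v_x + (5)·v_y = 0,
  so v ∝ (b, λ_1 - a) = (5, 9.6033) = u.
  ||u|| = √((5)² + (9.6033)²) = √(117.2229) ≈ 10.827,
  v_1 = u/||u|| ≈ (0.4618, 0.887) (||v_1|| = 1).

λ_1 = 21.6033,  λ_2 = 9.3967;  v_1 ≈ (0.4618, 0.887)


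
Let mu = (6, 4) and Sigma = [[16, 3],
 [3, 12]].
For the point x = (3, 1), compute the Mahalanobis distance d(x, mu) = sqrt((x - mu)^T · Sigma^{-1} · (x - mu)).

Step 1 — centre the observation: (x - mu) = (-3, -3).

Step 2 — invert Sigma. det(Sigma) = 16·12 - (3)² = 183.
  Sigma^{-1} = (1/det) · [[d, -b], [-b, a]] = [[0.0656, -0.0164],
 [-0.0164, 0.0874]].

Step 3 — form the quadratic (x - mu)^T · Sigma^{-1} · (x - mu):
  Sigma^{-1} · (x - mu) = (-0.1475, -0.2131).
  (x - mu)^T · [Sigma^{-1} · (x - mu)] = (-3)·(-0.1475) + (-3)·(-0.2131) = 1.082.

Step 4 — take square root: d = √(1.082) ≈ 1.0402.

d(x, mu) = √(1.082) ≈ 1.0402


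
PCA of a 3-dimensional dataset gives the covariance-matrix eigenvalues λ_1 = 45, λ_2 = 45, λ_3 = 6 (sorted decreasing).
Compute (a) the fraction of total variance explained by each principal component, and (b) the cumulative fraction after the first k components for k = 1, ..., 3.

Step 1 — total variance = trace(Sigma) = Σ λ_i = 45 + 45 + 6 = 96.

Step 2 — fraction explained by component i = λ_i / Σ λ:
  PC1: 45/96 = 0.4688
  PC2: 45/96 = 0.4688
  PC3: 6/96 = 0.0625

Step 3 — cumulative fraction after k components = (λ_1 + ... + λ_k) / Σ λ:
  k = 1: 45/96 = 0.4688
  k = 2: (45 + 45)/96 = 90/96 = 0.9375
  k = 3: (45 + 45 + 6)/96 = 96/96 = 1

Summary (fraction, with percent):

explained: PC1 0.4688 (46.88%), PC2 0.4688 (46.88%), PC3 0.0625 (6.25%);  cumulative: 0.4688, 0.9375, 1


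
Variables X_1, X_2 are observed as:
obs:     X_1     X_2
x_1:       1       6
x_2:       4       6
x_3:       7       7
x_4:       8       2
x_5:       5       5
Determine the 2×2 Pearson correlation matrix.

Step 1 — column means:
  mean(X_1) = (1 + 4 + 7 + 8 + 5) / 5 = 25/5 = 5
  mean(X_2) = (6 + 6 + 7 + 2 + 5) / 5 = 26/5 = 5.2

Step 2 — sample variances and covariances s[i,j] = (1/(n-1)) · Σ_k (x_{k,i} - mean_i) · (x_{k,j} - mean_j), with n-1 = 4:
  s[X_1,X_1] = ((-4)·(-4) + (-1)·(-1) + (2)·(2) + (3)·(3) + (0)·(0)) / 4 = 30/4 = 7.5
  s[X_1,X_2] = ((-4)·(0.8) + (-1)·(0.8) + (2)·(1.8) + (3)·(-3.2) + (0)·(-0.2)) / 4 = -10/4 = -2.5
  s[X_2,X_2] = ((0.8)·(0.8) + (0.8)·(0.8) + (1.8)·(1.8) + (-3.2)·(-3.2) + (-0.2)·(-0.2)) / 4 = 14.8/4 = 3.7
  Sample standard deviations s_i = √(s[i,i]):
  s(X_1) = √(7.5) = 2.7386
  s(X_2) = √(3.7) = 1.9235

Step 3 — r_{ij} = s_{ij} / (s_i · s_j):
  r[X_1,X_1] = 1 (diagonal).
  r[X_1,X_2] = -2.5 / (2.7386 · 1.9235) = -2.5 / 5.2678 = -0.4746
  r[X_2,X_2] = 1 (diagonal).

R is symmetric with unit diagonal. Assembling:

R = [[1, -0.4746],
 [-0.4746, 1]]


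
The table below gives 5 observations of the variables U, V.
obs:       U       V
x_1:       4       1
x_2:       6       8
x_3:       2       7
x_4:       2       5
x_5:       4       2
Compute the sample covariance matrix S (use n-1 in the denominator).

Step 1 — column means:
  mean(U) = (4 + 6 + 2 + 2 + 4) / 5 = 18/5 = 3.6
  mean(V) = (1 + 8 + 7 + 5 + 2) / 5 = 23/5 = 4.6

Step 2 — sample covariance S[i,j] = (1/(n-1)) · Σ_k (x_{k,i} - mean_i) · (x_{k,j} - mean_j), with n-1 = 4.
  S[U,U] = ((0.4)·(0.4) + (2.4)·(2.4) + (-1.6)·(-1.6) + (-1.6)·(-1.6) + (0.4)·(0.4)) / 4 = 11.2/4 = 2.8
  S[U,V] = ((0.4)·(-3.6) + (2.4)·(3.4) + (-1.6)·(2.4) + (-1.6)·(0.4) + (0.4)·(-2.6)) / 4 = 1.2/4 = 0.3
  S[V,V] = ((-3.6)·(-3.6) + (3.4)·(3.4) + (2.4)·(2.4) + (0.4)·(0.4) + (-2.6)·(-2.6)) / 4 = 37.2/4 = 9.3

S is symmetric (S[j,i] = S[i,j]). Assembling:

S = [[2.8, 0.3],
 [0.3, 9.3]]


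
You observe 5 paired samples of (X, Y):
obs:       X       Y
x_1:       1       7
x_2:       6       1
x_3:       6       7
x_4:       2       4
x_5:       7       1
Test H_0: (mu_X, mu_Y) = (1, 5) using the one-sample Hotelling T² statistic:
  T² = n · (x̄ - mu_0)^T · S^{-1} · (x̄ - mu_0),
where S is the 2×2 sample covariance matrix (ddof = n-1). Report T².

Step 1 — sample mean vector:
  mean(X) = (1 + 6 + 6 + 2 + 7) / 5 = 22/5 = 4.4
  mean(Y) = (7 + 1 + 7 + 4 + 1) / 5 = 20/5 = 4
  x̄ = (4.4, 4),  deviation x̄ - mu_0 = (4.4, 4) - (1, 5) = (3.4, -1).

Step 2 — sample covariance matrix, S[i,j] = (1/(n-1)) · Σ_k (x_{k,i} - mean_i) · (x_{k,j} - mean_j), divisor n-1 = 4:
  S[X,X] = ((-3.4)·(-3.4) + (1.6)·(1.6) + (1.6)·(1.6) + (-2.4)·(-2.4) + (2.6)·(2.6)) / 4 = 29.2/4 = 7.3
  S[X,Y] = ((-3.4)·(3) + (1.6)·(-3) + (1.6)·(3) + (-2.4)·(0) + (2.6)·(-3)) / 4 = -18/4 = -4.5
  S[Y,Y] = ((3)·(3) + (-3)·(-3) + (3)·(3) + (0)·(0) + (-3)·(-3)) / 4 = 36/4 = 9
  S = [[7.3, -4.5],
 [-4.5, 9]].

Step 3 — invert S. det(S) = 7.3·9 - (-4.5)² = 45.45.
  S^{-1} = (1/det) · [[d, -b], [-b, a]] = [[0.198, 0.099],
 [0.099, 0.1606]].

Step 4 — quadratic form (x̄ - mu_0)^T · S^{-1} · (x̄ - mu_0):
  S^{-1} · (x̄ - mu_0) = (0.5743, 0.176),
  (x̄ - mu_0)^T · [...] = (3.4)·(0.5743) + (-1)·(0.176) = 1.7765.

Step 5 — scale by n: T² = 5 · 1.7765 = 8.8823.

T² ≈ 8.8823


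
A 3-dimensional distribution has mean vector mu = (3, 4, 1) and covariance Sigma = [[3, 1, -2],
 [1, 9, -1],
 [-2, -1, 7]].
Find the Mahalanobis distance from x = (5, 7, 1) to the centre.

Step 1 — centre the observation: (x - mu) = (2, 3, 0).

Step 2 — invert Sigma (cofactor / det for 3×3, or solve directly):
  Sigma^{-1} = [[0.4218, -0.034, 0.1156],
 [-0.034, 0.1156, 0.0068],
 [0.1156, 0.0068, 0.1769]].

Step 3 — form the quadratic (x - mu)^T · Sigma^{-1} · (x - mu):
  Sigma^{-1} · (x - mu) = (0.7415, 0.2789, 0.2517).
  (x - mu)^T · [Sigma^{-1} · (x - mu)] = (2)·(0.7415) + (3)·(0.2789) + (0)·(0.2517) = 2.3197.

Step 4 — take square root: d = √(2.3197) ≈ 1.5231.

d(x, mu) = √(2.3197) ≈ 1.5231


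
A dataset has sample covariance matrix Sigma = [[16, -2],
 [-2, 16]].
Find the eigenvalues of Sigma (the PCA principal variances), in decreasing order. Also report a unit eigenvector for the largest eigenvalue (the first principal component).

Step 1 — characteristic polynomial of 2×2 Sigma:
  det(Sigma - λI) = λ² - trace · λ + det = 0.
  trace = 16 + 16 = 32, det = 16·16 - (-2)² = 252.
Step 2 — discriminant:
  Δ = trace² - 4·det = 1024 - 1008 = 16.
Step 3 — eigenvalues:
  λ = (trace ± √Δ)/2 = (32 ± 4)/2,
  λ_1 = 18,  λ_2 = 14.

Step 4 — unit eigenvector for λ_1: solve (Sigma - λ_1 I)v = 0. First row:
  (16 - 18)·v_x + (-2)·v_y = 0, i.e. (-2)·v_x + (-2)·v_y = 0,
  so v ∝ (b, λ_1 - a) = (-2, 2); multiply by -1 so the first entry is positive: u = (2, -2).
  ||u|| = √((2)² + (-2)²) = √(8) ≈ 2.8284,
  v_1 = u/||u|| ≈ (0.7071, -0.7071) (||v_1|| = 1).

λ_1 = 18,  λ_2 = 14;  v_1 ≈ (0.7071, -0.7071)


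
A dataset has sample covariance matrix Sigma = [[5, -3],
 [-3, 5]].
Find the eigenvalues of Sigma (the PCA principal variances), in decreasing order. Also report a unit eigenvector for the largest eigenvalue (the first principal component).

Step 1 — characteristic polynomial of 2×2 Sigma:
  det(Sigma - λI) = λ² - trace · λ + det = 0.
  trace = 5 + 5 = 10, det = 5·5 - (-3)² = 16.
Step 2 — discriminant:
  Δ = trace² - 4·det = 100 - 64 = 36.
Step 3 — eigenvalues:
  λ = (trace ± √Δ)/2 = (10 ± 6)/2,
  λ_1 = 8,  λ_2 = 2.

Step 4 — unit eigenvector for λ_1: solve (Sigma - λ_1 I)v = 0. First row:
  (5 - 8)·v_x + (-3)·v_y = 0, i.e. (-3)·v_x + (-3)·v_y = 0,
  so v ∝ (b, λ_1 - a) = (-3, 3); multiply by -1 so the first entry is positive: u = (3, -3).
  ||u|| = √((3)² + (-3)²) = √(18) ≈ 4.2426,
  v_1 = u/||u|| ≈ (0.7071, -0.7071) (||v_1|| = 1).

λ_1 = 8,  λ_2 = 2;  v_1 ≈ (0.7071, -0.7071)


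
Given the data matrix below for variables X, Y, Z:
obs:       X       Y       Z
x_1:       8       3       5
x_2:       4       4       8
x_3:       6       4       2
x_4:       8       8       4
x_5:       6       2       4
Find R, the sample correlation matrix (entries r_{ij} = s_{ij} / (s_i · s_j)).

Step 1 — column means:
  mean(X) = (8 + 4 + 6 + 8 + 6) / 5 = 32/5 = 6.4
  mean(Y) = (3 + 4 + 4 + 8 + 2) / 5 = 21/5 = 4.2
  mean(Z) = (5 + 8 + 2 + 4 + 4) / 5 = 23/5 = 4.6

Step 2 — sample variances and covariances s[i,j] = (1/(n-1)) · Σ_k (x_{k,i} - mean_i) · (x_{k,j} - mean_j), with n-1 = 4:
  s[X,X] = ((1.6)·(1.6) + (-2.4)·(-2.4) + (-0.4)·(-0.4) + (1.6)·(1.6) + (-0.4)·(-0.4)) / 4 = 11.2/4 = 2.8
  s[X,Y] = ((1.6)·(-1.2) + (-2.4)·(-0.2) + (-0.4)·(-0.2) + (1.6)·(3.8) + (-0.4)·(-2.2)) / 4 = 5.6/4 = 1.4
  s[X,Z] = ((1.6)·(0.4) + (-2.4)·(3.4) + (-0.4)·(-2.6) + (1.6)·(-0.6) + (-0.4)·(-0.6)) / 4 = -7.2/4 = -1.8
  s[Y,Y] = ((-1.2)·(-1.2) + (-0.2)·(-0.2) + (-0.2)·(-0.2) + (3.8)·(3.8) + (-2.2)·(-2.2)) / 4 = 20.8/4 = 5.2
  s[Y,Z] = ((-1.2)·(0.4) + (-0.2)·(3.4) + (-0.2)·(-2.6) + (3.8)·(-0.6) + (-2.2)·(-0.6)) / 4 = -1.6/4 = -0.4
  s[Z,Z] = ((0.4)·(0.4) + (3.4)·(3.4) + (-2.6)·(-2.6) + (-0.6)·(-0.6) + (-0.6)·(-0.6)) / 4 = 19.2/4 = 4.8
  Sample standard deviations s_i = √(s[i,i]):
  s(X) = √(2.8) = 1.6733
  s(Y) = √(5.2) = 2.2804
  s(Z) = √(4.8) = 2.1909

Step 3 — r_{ij} = s_{ij} / (s_i · s_j):
  r[X,X] = 1 (diagonal).
  r[X,Y] = 1.4 / (1.6733 · 2.2804) = 1.4 / 3.8158 = 0.3669
  r[X,Z] = -1.8 / (1.6733 · 2.1909) = -1.8 / 3.6661 = -0.491
  r[Y,Y] = 1 (diagonal).
  r[Y,Z] = -0.4 / (2.2804 · 2.1909) = -0.4 / 4.996 = -0.0801
  r[Z,Z] = 1 (diagonal).

R is symmetric with unit diagonal. Assembling:

R = [[1, 0.3669, -0.491],
 [0.3669, 1, -0.0801],
 [-0.491, -0.0801, 1]]


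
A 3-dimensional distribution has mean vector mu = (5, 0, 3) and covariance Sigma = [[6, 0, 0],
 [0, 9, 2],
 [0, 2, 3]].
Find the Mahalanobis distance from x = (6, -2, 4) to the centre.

Step 1 — centre the observation: (x - mu) = (1, -2, 1).

Step 2 — invert Sigma (cofactor / det for 3×3, or solve directly):
  Sigma^{-1} = [[0.1667, 0, 0],
 [0, 0.1304, -0.087],
 [0, -0.087, 0.3913]].

Step 3 — form the quadratic (x - mu)^T · Sigma^{-1} · (x - mu):
  Sigma^{-1} · (x - mu) = (0.1667, -0.3478, 0.5652).
  (x - mu)^T · [Sigma^{-1} · (x - mu)] = (1)·(0.1667) + (-2)·(-0.3478) + (1)·(0.5652) = 1.4275.

Step 4 — take square root: d = √(1.4275) ≈ 1.1948.

d(x, mu) = √(1.4275) ≈ 1.1948


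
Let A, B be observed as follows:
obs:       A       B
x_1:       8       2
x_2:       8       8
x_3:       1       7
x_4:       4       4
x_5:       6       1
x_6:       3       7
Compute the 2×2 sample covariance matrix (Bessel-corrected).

Step 1 — column means:
  mean(A) = (8 + 8 + 1 + 4 + 6 + 3) / 6 = 30/6 = 5
  mean(B) = (2 + 8 + 7 + 4 + 1 + 7) / 6 = 29/6 = 4.8333

Step 2 — sample covariance S[i,j] = (1/(n-1)) · Σ_k (x_{k,i} - mean_i) · (x_{k,j} - mean_j), with n-1 = 5.
  S[A,A] = ((3)·(3) + (3)·(3) + (-4)·(-4) + (-1)·(-1) + (1)·(1) + (-2)·(-2)) / 5 = 40/5 = 8
  S[A,B] = ((3)·(-2.8333) + (3)·(3.1667) + (-4)·(2.1667) + (-1)·(-0.8333) + (1)·(-3.8333) + (-2)·(2.1667)) / 5 = -15/5 = -3
  S[B,B] = ((-2.8333)·(-2.8333) + (3.1667)·(3.1667) + (2.1667)·(2.1667) + (-0.8333)·(-0.8333) + (-3.8333)·(-3.8333) + (2.1667)·(2.1667)) / 5 = 42.8333/5 = 8.5667

S is symmetric (S[j,i] = S[i,j]). Assembling:

S = [[8, -3],
 [-3, 8.5667]]


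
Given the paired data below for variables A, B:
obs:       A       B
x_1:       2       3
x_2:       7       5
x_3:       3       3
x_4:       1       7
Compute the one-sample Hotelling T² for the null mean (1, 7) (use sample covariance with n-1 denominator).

Step 1 — sample mean vector:
  mean(A) = (2 + 7 + 3 + 1) / 4 = 13/4 = 3.25
  mean(B) = (3 + 5 + 3 + 7) / 4 = 18/4 = 4.5
  x̄ = (3.25, 4.5),  deviation x̄ - mu_0 = (3.25, 4.5) - (1, 7) = (2.25, -2.5).

Step 2 — sample covariance matrix, S[i,j] = (1/(n-1)) · Σ_k (x_{k,i} - mean_i) · (x_{k,j} - mean_j), divisor n-1 = 3:
  S[A,A] = ((-1.25)·(-1.25) + (3.75)·(3.75) + (-0.25)·(-0.25) + (-2.25)·(-2.25)) / 3 = 20.75/3 = 6.9167
  S[A,B] = ((-1.25)·(-1.5) + (3.75)·(0.5) + (-0.25)·(-1.5) + (-2.25)·(2.5)) / 3 = -1.5/3 = -0.5
  S[B,B] = ((-1.5)·(-1.5) + (0.5)·(0.5) + (-1.5)·(-1.5) + (2.5)·(2.5)) / 3 = 11/3 = 3.6667
  S = [[6.9167, -0.5],
 [-0.5, 3.6667]].

Step 3 — invert S. det(S) = 6.9167·3.6667 - (-0.5)² = 25.1111.
  S^{-1} = (1/det) · [[d, -b], [-b, a]] = [[0.146, 0.0199],
 [0.0199, 0.2754]].

Step 4 — quadratic form (x̄ - mu_0)^T · S^{-1} · (x̄ - mu_0):
  S^{-1} · (x̄ - mu_0) = (0.2788, -0.6438),
  (x̄ - mu_0)^T · [...] = (2.25)·(0.2788) + (-2.5)·(-0.6438) = 2.2367.

Step 5 — scale by n: T² = 4 · 2.2367 = 8.9469.

T² ≈ 8.9469


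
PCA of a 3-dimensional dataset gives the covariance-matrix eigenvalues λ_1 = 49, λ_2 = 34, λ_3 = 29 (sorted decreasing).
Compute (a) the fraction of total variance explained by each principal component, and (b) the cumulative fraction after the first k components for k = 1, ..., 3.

Step 1 — total variance = trace(Sigma) = Σ λ_i = 49 + 34 + 29 = 112.

Step 2 — fraction explained by component i = λ_i / Σ λ:
  PC1: 49/112 = 0.4375
  PC2: 34/112 = 0.3036
  PC3: 29/112 = 0.2589

Step 3 — cumulative fraction after k components = (λ_1 + ... + λ_k) / Σ λ:
  k = 1: 49/112 = 0.4375
  k = 2: (49 + 34)/112 = 83/112 = 0.7411
  k = 3: (49 + 34 + 29)/112 = 112/112 = 1

Summary (fraction, with percent):

explained: PC1 0.4375 (43.75%), PC2 0.3036 (30.36%), PC3 0.2589 (25.89%);  cumulative: 0.4375, 0.7411, 1


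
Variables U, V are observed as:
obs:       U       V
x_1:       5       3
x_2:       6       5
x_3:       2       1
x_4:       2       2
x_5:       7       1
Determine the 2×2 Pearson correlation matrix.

Step 1 — column means:
  mean(U) = (5 + 6 + 2 + 2 + 7) / 5 = 22/5 = 4.4
  mean(V) = (3 + 5 + 1 + 2 + 1) / 5 = 12/5 = 2.4

Step 2 — sample variances and covariances s[i,j] = (1/(n-1)) · Σ_k (x_{k,i} - mean_i) · (x_{k,j} - mean_j), with n-1 = 4:
  s[U,U] = ((0.6)·(0.6) + (1.6)·(1.6) + (-2.4)·(-2.4) + (-2.4)·(-2.4) + (2.6)·(2.6)) / 4 = 21.2/4 = 5.3
  s[U,V] = ((0.6)·(0.6) + (1.6)·(2.6) + (-2.4)·(-1.4) + (-2.4)·(-0.4) + (2.6)·(-1.4)) / 4 = 5.2/4 = 1.3
  s[V,V] = ((0.6)·(0.6) + (2.6)·(2.6) + (-1.4)·(-1.4) + (-0.4)·(-0.4) + (-1.4)·(-1.4)) / 4 = 11.2/4 = 2.8
  Sample standard deviations s_i = √(s[i,i]):
  s(U) = √(5.3) = 2.3022
  s(V) = √(2.8) = 1.6733

Step 3 — r_{ij} = s_{ij} / (s_i · s_j):
  r[U,U] = 1 (diagonal).
  r[U,V] = 1.3 / (2.3022 · 1.6733) = 1.3 / 3.8523 = 0.3375
  r[V,V] = 1 (diagonal).

R is symmetric with unit diagonal. Assembling:

R = [[1, 0.3375],
 [0.3375, 1]]


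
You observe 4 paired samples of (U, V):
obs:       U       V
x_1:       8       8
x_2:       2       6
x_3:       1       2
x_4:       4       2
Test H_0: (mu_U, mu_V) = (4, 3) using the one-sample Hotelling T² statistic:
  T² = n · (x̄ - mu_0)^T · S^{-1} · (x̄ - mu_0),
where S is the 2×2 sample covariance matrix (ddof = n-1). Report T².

Step 1 — sample mean vector:
  mean(U) = (8 + 2 + 1 + 4) / 4 = 15/4 = 3.75
  mean(V) = (8 + 6 + 2 + 2) / 4 = 18/4 = 4.5
  x̄ = (3.75, 4.5),  deviation x̄ - mu_0 = (3.75, 4.5) - (4, 3) = (-0.25, 1.5).

Step 2 — sample covariance matrix, S[i,j] = (1/(n-1)) · Σ_k (x_{k,i} - mean_i) · (x_{k,j} - mean_j), divisor n-1 = 3:
  S[U,U] = ((4.25)·(4.25) + (-1.75)·(-1.75) + (-2.75)·(-2.75) + (0.25)·(0.25)) / 3 = 28.75/3 = 9.5833
  S[U,V] = ((4.25)·(3.5) + (-1.75)·(1.5) + (-2.75)·(-2.5) + (0.25)·(-2.5)) / 3 = 18.5/3 = 6.1667
  S[V,V] = ((3.5)·(3.5) + (1.5)·(1.5) + (-2.5)·(-2.5) + (-2.5)·(-2.5)) / 3 = 27/3 = 9
  S = [[9.5833, 6.1667],
 [6.1667, 9]].

Step 3 — invert S. det(S) = 9.5833·9 - (6.1667)² = 48.2222.
  S^{-1} = (1/det) · [[d, -b], [-b, a]] = [[0.1866, -0.1279],
 [-0.1279, 0.1987]].

Step 4 — quadratic form (x̄ - mu_0)^T · S^{-1} · (x̄ - mu_0):
  S^{-1} · (x̄ - mu_0) = (-0.2385, 0.3301),
  (x̄ - mu_0)^T · [...] = (-0.25)·(-0.2385) + (1.5)·(0.3301) = 0.5547.

Step 5 — scale by n: T² = 4 · 0.5547 = 2.2189.

T² ≈ 2.2189


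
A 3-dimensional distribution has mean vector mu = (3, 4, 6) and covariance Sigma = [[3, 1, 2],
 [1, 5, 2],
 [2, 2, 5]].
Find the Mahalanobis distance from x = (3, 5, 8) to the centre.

Step 1 — centre the observation: (x - mu) = (0, 1, 2).

Step 2 — invert Sigma (cofactor / det for 3×3, or solve directly):
  Sigma^{-1} = [[0.4565, -0.0217, -0.1739],
 [-0.0217, 0.2391, -0.087],
 [-0.1739, -0.087, 0.3043]].

Step 3 — form the quadratic (x - mu)^T · Sigma^{-1} · (x - mu):
  Sigma^{-1} · (x - mu) = (-0.3696, 0.0652, 0.5217).
  (x - mu)^T · [Sigma^{-1} · (x - mu)] = (0)·(-0.3696) + (1)·(0.0652) + (2)·(0.5217) = 1.1087.

Step 4 — take square root: d = √(1.1087) ≈ 1.0529.

d(x, mu) = √(1.1087) ≈ 1.0529


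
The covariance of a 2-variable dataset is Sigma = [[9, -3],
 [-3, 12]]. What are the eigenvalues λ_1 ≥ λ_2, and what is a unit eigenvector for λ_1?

Step 1 — characteristic polynomial of 2×2 Sigma:
  det(Sigma - λI) = λ² - trace · λ + det = 0.
  trace = 9 + 12 = 21, det = 9·12 - (-3)² = 99.
Step 2 — discriminant:
  Δ = trace² - 4·det = 441 - 396 = 45.
Step 3 — eigenvalues:
  λ = (trace ± √Δ)/2 = (21 ± 6.7082)/2,
  λ_1 = 13.8541,  λ_2 = 7.1459.

Step 4 — unit eigenvector for λ_1: solve (Sigma - λ_1 I)v = 0. First row:
  (9 - 13.8541)·v_x + (-3)·v_y = 0, i.e. (-4.8541)·v_x + (-3)·v_y = 0,
  so v ∝ (b, λ_1 - a) = (-3, 4.8541); multiply by -1 so the first entry is positive: u = (3, -4.8541).
  ||u|| = √((3)² + (-4.8541)²) = √(32.5623) ≈ 5.7063,
  v_1 = u/||u|| ≈ (0.5257, -0.8507) (||v_1|| = 1).

λ_1 = 13.8541,  λ_2 = 7.1459;  v_1 ≈ (0.5257, -0.8507)


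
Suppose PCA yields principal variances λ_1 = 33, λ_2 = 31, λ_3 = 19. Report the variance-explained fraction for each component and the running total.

Step 1 — total variance = trace(Sigma) = Σ λ_i = 33 + 31 + 19 = 83.

Step 2 — fraction explained by component i = λ_i / Σ λ:
  PC1: 33/83 = 0.3976
  PC2: 31/83 = 0.3735
  PC3: 19/83 = 0.2289

Step 3 — cumulative fraction after k components = (λ_1 + ... + λ_k) / Σ λ:
  k = 1: 33/83 = 0.3976
  k = 2: (33 + 31)/83 = 64/83 = 0.7711
  k = 3: (33 + 31 + 19)/83 = 83/83 = 1

Summary (fraction, with percent):

explained: PC1 0.3976 (39.76%), PC2 0.3735 (37.35%), PC3 0.2289 (22.89%);  cumulative: 0.3976, 0.7711, 1


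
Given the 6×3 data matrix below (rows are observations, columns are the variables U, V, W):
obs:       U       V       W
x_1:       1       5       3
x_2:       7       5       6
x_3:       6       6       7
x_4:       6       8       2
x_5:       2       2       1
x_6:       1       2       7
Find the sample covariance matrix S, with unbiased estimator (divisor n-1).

Step 1 — column means:
  mean(U) = (1 + 7 + 6 + 6 + 2 + 1) / 6 = 23/6 = 3.8333
  mean(V) = (5 + 5 + 6 + 8 + 2 + 2) / 6 = 28/6 = 4.6667
  mean(W) = (3 + 6 + 7 + 2 + 1 + 7) / 6 = 26/6 = 4.3333

Step 2 — sample covariance S[i,j] = (1/(n-1)) · Σ_k (x_{k,i} - mean_i) · (x_{k,j} - mean_j), with n-1 = 5.
  S[U,U] = ((-2.8333)·(-2.8333) + (3.1667)·(3.1667) + (2.1667)·(2.1667) + (2.1667)·(2.1667) + (-1.8333)·(-1.8333) + (-2.8333)·(-2.8333)) / 5 = 38.8333/5 = 7.7667
  S[U,V] = ((-2.8333)·(0.3333) + (3.1667)·(0.3333) + (2.1667)·(1.3333) + (2.1667)·(3.3333) + (-1.8333)·(-2.6667) + (-2.8333)·(-2.6667)) / 5 = 22.6667/5 = 4.5333
  S[U,W] = ((-2.8333)·(-1.3333) + (3.1667)·(1.6667) + (2.1667)·(2.6667) + (2.1667)·(-2.3333) + (-1.8333)·(-3.3333) + (-2.8333)·(2.6667)) / 5 = 8.3333/5 = 1.6667
  S[V,V] = ((0.3333)·(0.3333) + (0.3333)·(0.3333) + (1.3333)·(1.3333) + (3.3333)·(3.3333) + (-2.6667)·(-2.6667) + (-2.6667)·(-2.6667)) / 5 = 27.3333/5 = 5.4667
  S[V,W] = ((0.3333)·(-1.3333) + (0.3333)·(1.6667) + (1.3333)·(2.6667) + (3.3333)·(-2.3333) + (-2.6667)·(-3.3333) + (-2.6667)·(2.6667)) / 5 = -2.3333/5 = -0.4667
  S[W,W] = ((-1.3333)·(-1.3333) + (1.6667)·(1.6667) + (2.6667)·(2.6667) + (-2.3333)·(-2.3333) + (-3.3333)·(-3.3333) + (2.6667)·(2.6667)) / 5 = 35.3333/5 = 7.0667

S is symmetric (S[j,i] = S[i,j]). Assembling:

S = [[7.7667, 4.5333, 1.6667],
 [4.5333, 5.4667, -0.4667],
 [1.6667, -0.4667, 7.0667]]


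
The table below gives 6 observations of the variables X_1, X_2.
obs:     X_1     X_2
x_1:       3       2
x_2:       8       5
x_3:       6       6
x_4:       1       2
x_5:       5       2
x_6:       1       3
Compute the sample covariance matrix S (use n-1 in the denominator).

Step 1 — column means:
  mean(X_1) = (3 + 8 + 6 + 1 + 5 + 1) / 6 = 24/6 = 4
  mean(X_2) = (2 + 5 + 6 + 2 + 2 + 3) / 6 = 20/6 = 3.3333

Step 2 — sample covariance S[i,j] = (1/(n-1)) · Σ_k (x_{k,i} - mean_i) · (x_{k,j} - mean_j), with n-1 = 5.
  S[X_1,X_1] = ((-1)·(-1) + (4)·(4) + (2)·(2) + (-3)·(-3) + (1)·(1) + (-3)·(-3)) / 5 = 40/5 = 8
  S[X_1,X_2] = ((-1)·(-1.3333) + (4)·(1.6667) + (2)·(2.6667) + (-3)·(-1.3333) + (1)·(-1.3333) + (-3)·(-0.3333)) / 5 = 17/5 = 3.4
  S[X_2,X_2] = ((-1.3333)·(-1.3333) + (1.6667)·(1.6667) + (2.6667)·(2.6667) + (-1.3333)·(-1.3333) + (-1.3333)·(-1.3333) + (-0.3333)·(-0.3333)) / 5 = 15.3333/5 = 3.0667

S is symmetric (S[j,i] = S[i,j]). Assembling:

S = [[8, 3.4],
 [3.4, 3.0667]]


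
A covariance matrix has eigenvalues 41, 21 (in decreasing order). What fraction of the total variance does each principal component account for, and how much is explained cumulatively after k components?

Step 1 — total variance = trace(Sigma) = Σ λ_i = 41 + 21 = 62.

Step 2 — fraction explained by component i = λ_i / Σ λ:
  PC1: 41/62 = 0.6613
  PC2: 21/62 = 0.3387

Step 3 — cumulative fraction after k components = (λ_1 + ... + λ_k) / Σ λ:
  k = 1: 41/62 = 0.6613
  k = 2: (41 + 21)/62 = 62/62 = 1

Summary (fraction, with percent):

explained: PC1 0.6613 (66.13%), PC2 0.3387 (33.87%);  cumulative: 0.6613, 1


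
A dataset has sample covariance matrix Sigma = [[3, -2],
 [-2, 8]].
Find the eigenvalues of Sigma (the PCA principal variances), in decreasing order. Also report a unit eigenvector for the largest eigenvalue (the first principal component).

Step 1 — characteristic polynomial of 2×2 Sigma:
  det(Sigma - λI) = λ² - trace · λ + det = 0.
  trace = 3 + 8 = 11, det = 3·8 - (-2)² = 20.
Step 2 — discriminant:
  Δ = trace² - 4·det = 121 - 80 = 41.
Step 3 — eigenvalues:
  λ = (trace ± √Δ)/2 = (11 ± 6.4031)/2,
  λ_1 = 8.7016,  λ_2 = 2.2984.

Step 4 — unit eigenvector for λ_1: solve (Sigma - λ_1 I)v = 0. First row:
  (3 - 8.7016)·v_x + (-2)·v_y = 0, i.e. (-5.7016)·v_x + (-2)·v_y = 0,
  so v ∝ (b, λ_1 - a) = (-2, 5.7016); multiply by -1 so the first entry is positive: u = (2, -5.7016).
  ||u|| = √((2)² + (-5.7016)²) = √(36.5078) ≈ 6.0422,
  v_1 = u/||u|| ≈ (0.331, -0.9436) (||v_1|| = 1).

λ_1 = 8.7016,  λ_2 = 2.2984;  v_1 ≈ (0.331, -0.9436)


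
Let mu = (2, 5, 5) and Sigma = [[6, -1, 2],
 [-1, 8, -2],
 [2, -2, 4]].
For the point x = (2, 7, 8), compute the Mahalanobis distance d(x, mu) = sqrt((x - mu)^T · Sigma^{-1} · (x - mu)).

Step 1 — centre the observation: (x - mu) = (0, 2, 3).

Step 2 — invert Sigma (cofactor / det for 3×3, or solve directly):
  Sigma^{-1} = [[0.2, 0, -0.1],
 [0, 0.1429, 0.0714],
 [-0.1, 0.0714, 0.3357]].

Step 3 — form the quadratic (x - mu)^T · Sigma^{-1} · (x - mu):
  Sigma^{-1} · (x - mu) = (-0.3, 0.5, 1.15).
  (x - mu)^T · [Sigma^{-1} · (x - mu)] = (0)·(-0.3) + (2)·(0.5) + (3)·(1.15) = 4.45.

Step 4 — take square root: d = √(4.45) ≈ 2.1095.

d(x, mu) = √(4.45) ≈ 2.1095


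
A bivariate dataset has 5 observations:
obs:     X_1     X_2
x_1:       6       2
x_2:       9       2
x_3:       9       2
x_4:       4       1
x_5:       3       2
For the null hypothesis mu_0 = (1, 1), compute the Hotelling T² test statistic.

Step 1 — sample mean vector:
  mean(X_1) = (6 + 9 + 9 + 4 + 3) / 5 = 31/5 = 6.2
  mean(X_2) = (2 + 2 + 2 + 1 + 2) / 5 = 9/5 = 1.8
  x̄ = (6.2, 1.8),  deviation x̄ - mu_0 = (6.2, 1.8) - (1, 1) = (5.2, 0.8).

Step 2 — sample covariance matrix, S[i,j] = (1/(n-1)) · Σ_k (x_{k,i} - mean_i) · (x_{k,j} - mean_j), divisor n-1 = 4:
  S[X_1,X_1] = ((-0.2)·(-0.2) + (2.8)·(2.8) + (2.8)·(2.8) + (-2.2)·(-2.2) + (-3.2)·(-3.2)) / 4 = 30.8/4 = 7.7
  S[X_1,X_2] = ((-0.2)·(0.2) + (2.8)·(0.2) + (2.8)·(0.2) + (-2.2)·(-0.8) + (-3.2)·(0.2)) / 4 = 2.2/4 = 0.55
  S[X_2,X_2] = ((0.2)·(0.2) + (0.2)·(0.2) + (0.2)·(0.2) + (-0.8)·(-0.8) + (0.2)·(0.2)) / 4 = 0.8/4 = 0.2
  S = [[7.7, 0.55],
 [0.55, 0.2]].

Step 3 — invert S. det(S) = 7.7·0.2 - (0.55)² = 1.2375.
  S^{-1} = (1/det) · [[d, -b], [-b, a]] = [[0.1616, -0.4444],
 [-0.4444, 6.2222]].

Step 4 — quadratic form (x̄ - mu_0)^T · S^{-1} · (x̄ - mu_0):
  S^{-1} · (x̄ - mu_0) = (0.4848, 2.6667),
  (x̄ - mu_0)^T · [...] = (5.2)·(0.4848) + (0.8)·(2.6667) = 4.6545.

Step 5 — scale by n: T² = 5 · 4.6545 = 23.2727.

T² ≈ 23.2727


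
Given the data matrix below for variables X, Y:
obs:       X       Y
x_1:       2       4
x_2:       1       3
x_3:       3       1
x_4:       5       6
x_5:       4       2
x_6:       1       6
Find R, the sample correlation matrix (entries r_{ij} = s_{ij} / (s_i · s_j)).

Step 1 — column means:
  mean(X) = (2 + 1 + 3 + 5 + 4 + 1) / 6 = 16/6 = 2.6667
  mean(Y) = (4 + 3 + 1 + 6 + 2 + 6) / 6 = 22/6 = 3.6667

Step 2 — sample variances and covariances s[i,j] = (1/(n-1)) · Σ_k (x_{k,i} - mean_i) · (x_{k,j} - mean_j), with n-1 = 5:
  s[X,X] = ((-0.6667)·(-0.6667) + (-1.6667)·(-1.6667) + (0.3333)·(0.3333) + (2.3333)·(2.3333) + (1.3333)·(1.3333) + (-1.6667)·(-1.6667)) / 5 = 13.3333/5 = 2.6667
  s[X,Y] = ((-0.6667)·(0.3333) + (-1.6667)·(-0.6667) + (0.3333)·(-2.6667) + (2.3333)·(2.3333) + (1.3333)·(-1.6667) + (-1.6667)·(2.3333)) / 5 = -0.6667/5 = -0.1333
  s[Y,Y] = ((0.3333)·(0.3333) + (-0.6667)·(-0.6667) + (-2.6667)·(-2.6667) + (2.3333)·(2.3333) + (-1.6667)·(-1.6667) + (2.3333)·(2.3333)) / 5 = 21.3333/5 = 4.2667
  Sample standard deviations s_i = √(s[i,i]):
  s(X) = √(2.6667) = 1.633
  s(Y) = √(4.2667) = 2.0656

Step 3 — r_{ij} = s_{ij} / (s_i · s_j):
  r[X,X] = 1 (diagonal).
  r[X,Y] = -0.1333 / (1.633 · 2.0656) = -0.1333 / 3.3731 = -0.0395
  r[Y,Y] = 1 (diagonal).

R is symmetric with unit diagonal. Assembling:

R = [[1, -0.0395],
 [-0.0395, 1]]


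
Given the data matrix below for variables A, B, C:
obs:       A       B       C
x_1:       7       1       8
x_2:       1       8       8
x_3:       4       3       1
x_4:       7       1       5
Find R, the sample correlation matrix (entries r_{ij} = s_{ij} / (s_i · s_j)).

Step 1 — column means:
  mean(A) = (7 + 1 + 4 + 7) / 4 = 19/4 = 4.75
  mean(B) = (1 + 8 + 3 + 1) / 4 = 13/4 = 3.25
  mean(C) = (8 + 8 + 1 + 5) / 4 = 22/4 = 5.5

Step 2 — sample variances and covariances s[i,j] = (1/(n-1)) · Σ_k (x_{k,i} - mean_i) · (x_{k,j} - mean_j), with n-1 = 3:
  s[A,A] = ((2.25)·(2.25) + (-3.75)·(-3.75) + (-0.75)·(-0.75) + (2.25)·(2.25)) / 3 = 24.75/3 = 8.25
  s[A,B] = ((2.25)·(-2.25) + (-3.75)·(4.75) + (-0.75)·(-0.25) + (2.25)·(-2.25)) / 3 = -27.75/3 = -9.25
  s[A,C] = ((2.25)·(2.5) + (-3.75)·(2.5) + (-0.75)·(-4.5) + (2.25)·(-0.5)) / 3 = -1.5/3 = -0.5
  s[B,B] = ((-2.25)·(-2.25) + (4.75)·(4.75) + (-0.25)·(-0.25) + (-2.25)·(-2.25)) / 3 = 32.75/3 = 10.9167
  s[B,C] = ((-2.25)·(2.5) + (4.75)·(2.5) + (-0.25)·(-4.5) + (-2.25)·(-0.5)) / 3 = 8.5/3 = 2.8333
  s[C,C] = ((2.5)·(2.5) + (2.5)·(2.5) + (-4.5)·(-4.5) + (-0.5)·(-0.5)) / 3 = 33/3 = 11
  Sample standard deviations s_i = √(s[i,i]):
  s(A) = √(8.25) = 2.8723
  s(B) = √(10.9167) = 3.304
  s(C) = √(11) = 3.3166

Step 3 — r_{ij} = s_{ij} / (s_i · s_j):
  r[A,A] = 1 (diagonal).
  r[A,B] = -9.25 / (2.8723 · 3.304) = -9.25 / 9.4901 = -0.9747
  r[A,C] = -0.5 / (2.8723 · 3.3166) = -0.5 / 9.5263 = -0.0525
  r[B,B] = 1 (diagonal).
  r[B,C] = 2.8333 / (3.304 · 3.3166) = 2.8333 / 10.9583 = 0.2586
  r[C,C] = 1 (diagonal).

R is symmetric with unit diagonal. Assembling:

R = [[1, -0.9747, -0.0525],
 [-0.9747, 1, 0.2586],
 [-0.0525, 0.2586, 1]]


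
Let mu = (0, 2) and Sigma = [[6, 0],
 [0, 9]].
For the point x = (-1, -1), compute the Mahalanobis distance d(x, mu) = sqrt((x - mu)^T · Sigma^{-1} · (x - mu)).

Step 1 — centre the observation: (x - mu) = (-1, -3).

Step 2 — invert Sigma. det(Sigma) = 6·9 - (0)² = 54.
  Sigma^{-1} = (1/det) · [[d, -b], [-b, a]] = [[0.1667, 0],
 [0, 0.1111]].

Step 3 — form the quadratic (x - mu)^T · Sigma^{-1} · (x - mu):
  Sigma^{-1} · (x - mu) = (-0.1667, -0.3333).
  (x - mu)^T · [Sigma^{-1} · (x - mu)] = (-1)·(-0.1667) + (-3)·(-0.3333) = 1.1667.

Step 4 — take square root: d = √(1.1667) ≈ 1.0801.

d(x, mu) = √(1.1667) ≈ 1.0801


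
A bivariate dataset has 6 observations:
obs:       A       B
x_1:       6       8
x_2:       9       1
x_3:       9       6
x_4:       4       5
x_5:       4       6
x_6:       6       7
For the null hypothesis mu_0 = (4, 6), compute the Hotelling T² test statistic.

Step 1 — sample mean vector:
  mean(A) = (6 + 9 + 9 + 4 + 4 + 6) / 6 = 38/6 = 6.3333
  mean(B) = (8 + 1 + 6 + 5 + 6 + 7) / 6 = 33/6 = 5.5
  x̄ = (6.3333, 5.5),  deviation x̄ - mu_0 = (6.3333, 5.5) - (4, 6) = (2.3333, -0.5).

Step 2 — sample covariance matrix, S[i,j] = (1/(n-1)) · Σ_k (x_{k,i} - mean_i) · (x_{k,j} - mean_j), divisor n-1 = 5:
  S[A,A] = ((-0.3333)·(-0.3333) + (2.6667)·(2.6667) + (2.6667)·(2.6667) + (-2.3333)·(-2.3333) + (-2.3333)·(-2.3333) + (-0.3333)·(-0.3333)) / 5 = 25.3333/5 = 5.0667
  S[A,B] = ((-0.3333)·(2.5) + (2.6667)·(-4.5) + (2.6667)·(0.5) + (-2.3333)·(-0.5) + (-2.3333)·(0.5) + (-0.3333)·(1.5)) / 5 = -12/5 = -2.4
  S[B,B] = ((2.5)·(2.5) + (-4.5)·(-4.5) + (0.5)·(0.5) + (-0.5)·(-0.5) + (0.5)·(0.5) + (1.5)·(1.5)) / 5 = 29.5/5 = 5.9
  S = [[5.0667, -2.4],
 [-2.4, 5.9]].

Step 3 — invert S. det(S) = 5.0667·5.9 - (-2.4)² = 24.1333.
  S^{-1} = (1/det) · [[d, -b], [-b, a]] = [[0.2445, 0.0994],
 [0.0994, 0.2099]].

Step 4 — quadratic form (x̄ - mu_0)^T · S^{-1} · (x̄ - mu_0):
  S^{-1} · (x̄ - mu_0) = (0.5207, 0.1271),
  (x̄ - mu_0)^T · [...] = (2.3333)·(0.5207) + (-0.5)·(0.1271) = 1.1515.

Step 5 — scale by n: T² = 6 · 1.1515 = 6.9088.

T² ≈ 6.9088


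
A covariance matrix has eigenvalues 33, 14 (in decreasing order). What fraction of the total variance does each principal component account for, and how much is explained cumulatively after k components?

Step 1 — total variance = trace(Sigma) = Σ λ_i = 33 + 14 = 47.

Step 2 — fraction explained by component i = λ_i / Σ λ:
  PC1: 33/47 = 0.7021
  PC2: 14/47 = 0.2979

Step 3 — cumulative fraction after k components = (λ_1 + ... + λ_k) / Σ λ:
  k = 1: 33/47 = 0.7021
  k = 2: (33 + 14)/47 = 47/47 = 1

Summary (fraction, with percent):

explained: PC1 0.7021 (70.21%), PC2 0.2979 (29.79%);  cumulative: 0.7021, 1
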